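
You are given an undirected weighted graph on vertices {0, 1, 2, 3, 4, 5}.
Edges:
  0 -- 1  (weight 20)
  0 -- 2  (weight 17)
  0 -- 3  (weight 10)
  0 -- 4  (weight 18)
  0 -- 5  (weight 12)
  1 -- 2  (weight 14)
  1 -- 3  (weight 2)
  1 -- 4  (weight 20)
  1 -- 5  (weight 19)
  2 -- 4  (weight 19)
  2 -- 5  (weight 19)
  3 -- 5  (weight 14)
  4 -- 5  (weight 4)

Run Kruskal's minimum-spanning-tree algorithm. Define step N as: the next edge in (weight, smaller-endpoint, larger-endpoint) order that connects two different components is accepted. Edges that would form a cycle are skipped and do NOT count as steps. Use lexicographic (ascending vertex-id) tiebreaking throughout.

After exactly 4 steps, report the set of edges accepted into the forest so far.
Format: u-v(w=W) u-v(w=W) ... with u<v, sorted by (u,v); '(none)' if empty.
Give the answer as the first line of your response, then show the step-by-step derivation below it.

0-3(w=10) 0-5(w=12) 1-3(w=2) 4-5(w=4)

step 1: add edge 1-3 (w=2); MST = {1-3(w=2)}
step 2: add edge 4-5 (w=4); MST = {1-3(w=2) 4-5(w=4)}
step 3: add edge 0-3 (w=10); MST = {0-3(w=10) 1-3(w=2) 4-5(w=4)}
step 4: add edge 0-5 (w=12); MST = {0-3(w=10) 0-5(w=12) 1-3(w=2) 4-5(w=4)}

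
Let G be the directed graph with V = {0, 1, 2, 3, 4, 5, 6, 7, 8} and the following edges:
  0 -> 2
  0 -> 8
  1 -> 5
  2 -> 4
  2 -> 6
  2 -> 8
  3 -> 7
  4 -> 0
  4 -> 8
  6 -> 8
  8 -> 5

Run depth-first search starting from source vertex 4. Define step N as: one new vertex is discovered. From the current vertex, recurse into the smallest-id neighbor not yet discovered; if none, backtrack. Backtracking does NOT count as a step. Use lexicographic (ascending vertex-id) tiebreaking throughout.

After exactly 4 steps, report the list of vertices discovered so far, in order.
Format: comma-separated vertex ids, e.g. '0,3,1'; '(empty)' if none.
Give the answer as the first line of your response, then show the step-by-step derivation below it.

4,0,2,6

step 1: discover 4; path=4; order=4
step 2: discover 0; path=4>0; order=4,0
step 3: discover 2; path=4>0>2; order=4,0,2
step 4: discover 6; path=4>0>2>6; order=4,0,2,6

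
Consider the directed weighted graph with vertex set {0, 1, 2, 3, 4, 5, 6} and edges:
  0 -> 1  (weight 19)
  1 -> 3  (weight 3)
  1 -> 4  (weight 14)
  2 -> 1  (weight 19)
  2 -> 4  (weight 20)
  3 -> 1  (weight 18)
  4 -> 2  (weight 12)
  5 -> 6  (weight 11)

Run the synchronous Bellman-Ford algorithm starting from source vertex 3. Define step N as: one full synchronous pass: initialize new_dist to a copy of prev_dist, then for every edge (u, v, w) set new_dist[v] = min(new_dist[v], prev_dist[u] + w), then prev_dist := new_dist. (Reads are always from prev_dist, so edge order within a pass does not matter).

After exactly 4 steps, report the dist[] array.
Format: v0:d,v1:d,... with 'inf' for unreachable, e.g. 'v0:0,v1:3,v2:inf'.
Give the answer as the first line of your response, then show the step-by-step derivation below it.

v0:inf,v1:18,v2:44,v3:0,v4:32,v5:inf,v6:inf

step 1: dist = v0:inf,v1:18,v2:inf,v3:0,v4:inf,v5:inf,v6:inf
step 2: dist = v0:inf,v1:18,v2:inf,v3:0,v4:32,v5:inf,v6:inf
step 3: dist = v0:inf,v1:18,v2:44,v3:0,v4:32,v5:inf,v6:inf
step 4: dist = v0:inf,v1:18,v2:44,v3:0,v4:32,v5:inf,v6:inf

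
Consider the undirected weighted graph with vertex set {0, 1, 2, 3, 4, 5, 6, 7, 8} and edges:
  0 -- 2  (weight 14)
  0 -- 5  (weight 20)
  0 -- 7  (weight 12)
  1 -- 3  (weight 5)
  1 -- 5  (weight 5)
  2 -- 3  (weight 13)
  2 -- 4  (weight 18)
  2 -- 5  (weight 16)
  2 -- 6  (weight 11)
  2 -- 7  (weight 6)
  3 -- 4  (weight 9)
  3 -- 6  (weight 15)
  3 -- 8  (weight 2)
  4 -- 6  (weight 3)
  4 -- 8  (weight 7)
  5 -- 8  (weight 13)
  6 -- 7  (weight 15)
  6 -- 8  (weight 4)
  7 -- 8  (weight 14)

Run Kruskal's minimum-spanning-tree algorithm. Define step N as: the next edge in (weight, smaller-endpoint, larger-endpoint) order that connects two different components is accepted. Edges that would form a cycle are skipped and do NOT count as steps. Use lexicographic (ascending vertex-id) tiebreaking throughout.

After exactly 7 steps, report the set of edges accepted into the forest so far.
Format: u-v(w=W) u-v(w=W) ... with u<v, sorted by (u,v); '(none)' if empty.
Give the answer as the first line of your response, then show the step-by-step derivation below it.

1-3(w=5) 1-5(w=5) 2-6(w=11) 2-7(w=6) 3-8(w=2) 4-6(w=3) 6-8(w=4)

step 1: add edge 3-8 (w=2); MST = {3-8(w=2)}
step 2: add edge 4-6 (w=3); MST = {3-8(w=2) 4-6(w=3)}
step 3: add edge 6-8 (w=4); MST = {3-8(w=2) 4-6(w=3) 6-8(w=4)}
step 4: add edge 1-3 (w=5); MST = {1-3(w=5) 3-8(w=2) 4-6(w=3) 6-8(w=4)}
step 5: add edge 1-5 (w=5); MST = {1-3(w=5) 1-5(w=5) 3-8(w=2) 4-6(w=3) 6-8(w=4)}
step 6: add edge 2-7 (w=6); MST = {1-3(w=5) 1-5(w=5) 2-7(w=6) 3-8(w=2) 4-6(w=3) 6-8(w=4)}
step 7: add edge 2-6 (w=11); MST = {1-3(w=5) 1-5(w=5) 2-6(w=11) 2-7(w=6) 3-8(w=2) 4-6(w=3) 6-8(w=4)}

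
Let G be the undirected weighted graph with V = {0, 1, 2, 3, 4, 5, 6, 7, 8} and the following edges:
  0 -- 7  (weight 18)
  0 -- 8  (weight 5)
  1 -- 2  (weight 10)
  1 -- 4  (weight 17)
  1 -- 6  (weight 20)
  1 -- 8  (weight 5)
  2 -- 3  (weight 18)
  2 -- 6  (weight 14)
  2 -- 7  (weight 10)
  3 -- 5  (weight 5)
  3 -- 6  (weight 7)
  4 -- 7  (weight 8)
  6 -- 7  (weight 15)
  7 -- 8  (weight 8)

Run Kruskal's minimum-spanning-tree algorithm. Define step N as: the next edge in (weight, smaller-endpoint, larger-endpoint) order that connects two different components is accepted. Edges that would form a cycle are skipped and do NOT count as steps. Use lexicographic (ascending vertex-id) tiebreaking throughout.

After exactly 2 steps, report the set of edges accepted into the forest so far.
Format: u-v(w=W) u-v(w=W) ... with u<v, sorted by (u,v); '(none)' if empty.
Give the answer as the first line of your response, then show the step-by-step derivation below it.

0-8(w=5) 1-8(w=5)

step 1: add edge 0-8 (w=5); MST = {0-8(w=5)}
step 2: add edge 1-8 (w=5); MST = {0-8(w=5) 1-8(w=5)}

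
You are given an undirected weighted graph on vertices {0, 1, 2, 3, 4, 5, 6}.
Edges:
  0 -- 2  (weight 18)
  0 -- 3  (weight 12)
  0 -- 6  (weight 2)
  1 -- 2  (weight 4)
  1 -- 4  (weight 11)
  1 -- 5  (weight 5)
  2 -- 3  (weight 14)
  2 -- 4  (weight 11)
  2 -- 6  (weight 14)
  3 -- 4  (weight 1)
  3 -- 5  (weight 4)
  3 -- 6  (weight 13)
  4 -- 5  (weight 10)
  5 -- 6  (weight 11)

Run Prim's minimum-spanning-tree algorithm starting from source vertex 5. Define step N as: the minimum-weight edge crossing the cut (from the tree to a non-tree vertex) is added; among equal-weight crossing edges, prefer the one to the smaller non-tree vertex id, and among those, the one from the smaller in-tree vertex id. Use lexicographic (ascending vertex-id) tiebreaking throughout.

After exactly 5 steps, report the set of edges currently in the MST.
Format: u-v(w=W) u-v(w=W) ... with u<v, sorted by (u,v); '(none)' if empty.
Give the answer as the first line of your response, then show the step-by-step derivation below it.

1-2(w=4) 1-5(w=5) 3-4(w=1) 3-5(w=4) 5-6(w=11)

step 1: add edge 3-5 (w=4); MST = {3-5(w=4)}
step 2: add edge 3-4 (w=1); MST = {3-4(w=1) 3-5(w=4)}
step 3: add edge 1-5 (w=5); MST = {1-5(w=5) 3-4(w=1) 3-5(w=4)}
step 4: add edge 1-2 (w=4); MST = {1-2(w=4) 1-5(w=5) 3-4(w=1) 3-5(w=4)}
step 5: add edge 5-6 (w=11); MST = {1-2(w=4) 1-5(w=5) 3-4(w=1) 3-5(w=4) 5-6(w=11)}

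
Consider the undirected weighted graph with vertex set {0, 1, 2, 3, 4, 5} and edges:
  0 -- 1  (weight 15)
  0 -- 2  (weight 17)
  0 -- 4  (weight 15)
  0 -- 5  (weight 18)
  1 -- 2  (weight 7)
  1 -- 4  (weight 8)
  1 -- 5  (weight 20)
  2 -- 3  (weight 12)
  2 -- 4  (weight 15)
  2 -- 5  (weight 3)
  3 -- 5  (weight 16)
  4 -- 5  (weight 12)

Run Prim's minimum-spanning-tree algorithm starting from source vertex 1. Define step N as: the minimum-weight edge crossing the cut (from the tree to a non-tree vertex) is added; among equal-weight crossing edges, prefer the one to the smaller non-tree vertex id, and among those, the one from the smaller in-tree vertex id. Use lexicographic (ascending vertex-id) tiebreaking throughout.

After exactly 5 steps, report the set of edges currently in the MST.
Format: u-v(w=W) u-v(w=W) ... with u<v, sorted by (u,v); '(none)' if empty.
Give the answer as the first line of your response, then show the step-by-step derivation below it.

0-1(w=15) 1-2(w=7) 1-4(w=8) 2-3(w=12) 2-5(w=3)

step 1: add edge 1-2 (w=7); MST = {1-2(w=7)}
step 2: add edge 2-5 (w=3); MST = {1-2(w=7) 2-5(w=3)}
step 3: add edge 1-4 (w=8); MST = {1-2(w=7) 1-4(w=8) 2-5(w=3)}
step 4: add edge 2-3 (w=12); MST = {1-2(w=7) 1-4(w=8) 2-3(w=12) 2-5(w=3)}
step 5: add edge 0-1 (w=15); MST = {0-1(w=15) 1-2(w=7) 1-4(w=8) 2-3(w=12) 2-5(w=3)}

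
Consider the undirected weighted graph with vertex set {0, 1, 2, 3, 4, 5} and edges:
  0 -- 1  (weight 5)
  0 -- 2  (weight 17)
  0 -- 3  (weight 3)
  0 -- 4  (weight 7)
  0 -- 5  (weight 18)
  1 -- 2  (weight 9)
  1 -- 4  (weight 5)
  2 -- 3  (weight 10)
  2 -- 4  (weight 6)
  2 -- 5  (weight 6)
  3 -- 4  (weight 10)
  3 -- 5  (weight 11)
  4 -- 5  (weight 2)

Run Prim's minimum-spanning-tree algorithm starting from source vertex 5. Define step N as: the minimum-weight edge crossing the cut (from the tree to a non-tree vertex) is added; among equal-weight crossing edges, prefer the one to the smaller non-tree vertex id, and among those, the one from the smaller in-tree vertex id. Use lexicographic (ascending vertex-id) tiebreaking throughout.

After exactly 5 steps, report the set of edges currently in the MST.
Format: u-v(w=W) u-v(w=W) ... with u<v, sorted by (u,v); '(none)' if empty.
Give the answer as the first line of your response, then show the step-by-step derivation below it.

0-1(w=5) 0-3(w=3) 1-4(w=5) 2-4(w=6) 4-5(w=2)

step 1: add edge 4-5 (w=2); MST = {4-5(w=2)}
step 2: add edge 1-4 (w=5); MST = {1-4(w=5) 4-5(w=2)}
step 3: add edge 0-1 (w=5); MST = {0-1(w=5) 1-4(w=5) 4-5(w=2)}
step 4: add edge 0-3 (w=3); MST = {0-1(w=5) 0-3(w=3) 1-4(w=5) 4-5(w=2)}
step 5: add edge 2-4 (w=6); MST = {0-1(w=5) 0-3(w=3) 1-4(w=5) 2-4(w=6) 4-5(w=2)}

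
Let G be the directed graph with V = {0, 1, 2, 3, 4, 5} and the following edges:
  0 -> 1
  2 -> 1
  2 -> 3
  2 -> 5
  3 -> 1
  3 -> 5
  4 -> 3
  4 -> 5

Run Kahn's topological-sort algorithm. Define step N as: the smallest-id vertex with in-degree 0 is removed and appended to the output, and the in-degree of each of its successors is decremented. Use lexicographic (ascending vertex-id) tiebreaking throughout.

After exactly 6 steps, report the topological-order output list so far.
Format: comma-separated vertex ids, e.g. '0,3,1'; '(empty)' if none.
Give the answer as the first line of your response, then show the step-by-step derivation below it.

0,2,4,3,1,5

step 1: output 0; order=[0]; indeg=(0,2,0,2,0,3)
step 2: output 2; order=[0,2]; indeg=(0,1,0,1,0,2)
step 3: output 4; order=[0,2,4]; indeg=(0,1,0,0,0,1)
step 4: output 3; order=[0,2,4,3]; indeg=(0,0,0,0,0,0)
step 5: output 1; order=[0,2,4,3,1]; indeg=(0,0,0,0,0,0)
step 6: output 5; order=[0,2,4,3,1,5]; indeg=(0,0,0,0,0,0)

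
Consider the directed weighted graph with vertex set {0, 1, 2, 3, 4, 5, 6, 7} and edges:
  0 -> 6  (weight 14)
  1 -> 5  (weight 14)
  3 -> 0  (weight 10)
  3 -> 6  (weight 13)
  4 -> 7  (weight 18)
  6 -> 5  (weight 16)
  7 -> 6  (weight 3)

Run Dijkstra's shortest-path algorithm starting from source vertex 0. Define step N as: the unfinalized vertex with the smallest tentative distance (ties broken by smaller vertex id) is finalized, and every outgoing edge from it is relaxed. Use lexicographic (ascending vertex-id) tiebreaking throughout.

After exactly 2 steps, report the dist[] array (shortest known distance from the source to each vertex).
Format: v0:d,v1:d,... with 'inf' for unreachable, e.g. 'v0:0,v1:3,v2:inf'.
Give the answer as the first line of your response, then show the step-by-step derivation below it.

v0:0,v1:inf,v2:inf,v3:inf,v4:inf,v5:30,v6:14,v7:inf

step 1: dist = v0:0,v1:inf,v2:inf,v3:inf,v4:inf,v5:inf,v6:14,v7:inf
step 2: dist = v0:0,v1:inf,v2:inf,v3:inf,v4:inf,v5:30,v6:14,v7:inf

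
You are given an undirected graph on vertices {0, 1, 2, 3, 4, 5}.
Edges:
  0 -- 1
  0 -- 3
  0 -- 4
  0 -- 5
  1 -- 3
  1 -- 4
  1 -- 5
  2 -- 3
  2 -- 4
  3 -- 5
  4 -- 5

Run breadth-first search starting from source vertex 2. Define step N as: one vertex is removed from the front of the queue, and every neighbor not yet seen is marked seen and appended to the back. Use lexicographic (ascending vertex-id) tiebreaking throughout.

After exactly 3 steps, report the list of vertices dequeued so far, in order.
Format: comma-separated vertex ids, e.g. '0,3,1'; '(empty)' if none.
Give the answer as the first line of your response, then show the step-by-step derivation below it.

2,3,4

step 1: dequeue 2; queue=[3,4]; order=2
step 2: dequeue 3; queue=[4,0,1,5]; order=2,3
step 3: dequeue 4; queue=[0,1,5]; order=2,3,4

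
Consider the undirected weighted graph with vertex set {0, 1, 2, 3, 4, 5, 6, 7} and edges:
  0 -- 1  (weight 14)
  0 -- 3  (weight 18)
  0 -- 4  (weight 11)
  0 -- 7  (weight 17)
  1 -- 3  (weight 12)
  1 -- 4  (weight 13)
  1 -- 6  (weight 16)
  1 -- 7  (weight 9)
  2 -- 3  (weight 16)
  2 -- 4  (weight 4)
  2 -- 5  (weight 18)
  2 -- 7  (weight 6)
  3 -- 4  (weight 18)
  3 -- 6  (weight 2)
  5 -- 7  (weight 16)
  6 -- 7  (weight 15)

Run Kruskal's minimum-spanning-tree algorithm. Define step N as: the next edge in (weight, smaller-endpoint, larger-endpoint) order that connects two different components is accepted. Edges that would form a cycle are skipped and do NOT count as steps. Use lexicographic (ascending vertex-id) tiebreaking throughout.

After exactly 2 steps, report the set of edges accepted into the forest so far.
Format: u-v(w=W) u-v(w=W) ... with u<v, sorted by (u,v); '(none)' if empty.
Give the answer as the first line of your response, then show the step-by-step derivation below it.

2-4(w=4) 3-6(w=2)

step 1: add edge 3-6 (w=2); MST = {3-6(w=2)}
step 2: add edge 2-4 (w=4); MST = {2-4(w=4) 3-6(w=2)}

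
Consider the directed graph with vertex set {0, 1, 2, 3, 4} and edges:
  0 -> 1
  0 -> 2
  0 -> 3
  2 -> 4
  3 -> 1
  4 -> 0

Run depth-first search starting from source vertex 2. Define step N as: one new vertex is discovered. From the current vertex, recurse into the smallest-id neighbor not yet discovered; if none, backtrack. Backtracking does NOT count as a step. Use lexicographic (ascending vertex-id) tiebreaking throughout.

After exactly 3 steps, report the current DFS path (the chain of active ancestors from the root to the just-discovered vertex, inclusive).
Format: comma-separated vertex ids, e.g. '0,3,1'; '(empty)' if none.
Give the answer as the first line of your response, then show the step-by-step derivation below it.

2,4,0

step 1: discover 2; path=2; order=2
step 2: discover 4; path=2>4; order=2,4
step 3: discover 0; path=2>4>0; order=2,4,0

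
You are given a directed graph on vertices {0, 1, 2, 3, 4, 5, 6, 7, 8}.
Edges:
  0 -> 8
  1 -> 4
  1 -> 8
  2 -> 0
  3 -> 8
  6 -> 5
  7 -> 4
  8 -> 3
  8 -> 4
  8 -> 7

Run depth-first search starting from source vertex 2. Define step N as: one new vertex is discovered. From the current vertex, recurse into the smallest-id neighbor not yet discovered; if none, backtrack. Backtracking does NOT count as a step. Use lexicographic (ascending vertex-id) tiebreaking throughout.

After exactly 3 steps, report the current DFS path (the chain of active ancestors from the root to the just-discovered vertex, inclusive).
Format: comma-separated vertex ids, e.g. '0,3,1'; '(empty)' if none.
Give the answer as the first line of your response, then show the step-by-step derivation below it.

2,0,8

step 1: discover 2; path=2; order=2
step 2: discover 0; path=2>0; order=2,0
step 3: discover 8; path=2>0>8; order=2,0,8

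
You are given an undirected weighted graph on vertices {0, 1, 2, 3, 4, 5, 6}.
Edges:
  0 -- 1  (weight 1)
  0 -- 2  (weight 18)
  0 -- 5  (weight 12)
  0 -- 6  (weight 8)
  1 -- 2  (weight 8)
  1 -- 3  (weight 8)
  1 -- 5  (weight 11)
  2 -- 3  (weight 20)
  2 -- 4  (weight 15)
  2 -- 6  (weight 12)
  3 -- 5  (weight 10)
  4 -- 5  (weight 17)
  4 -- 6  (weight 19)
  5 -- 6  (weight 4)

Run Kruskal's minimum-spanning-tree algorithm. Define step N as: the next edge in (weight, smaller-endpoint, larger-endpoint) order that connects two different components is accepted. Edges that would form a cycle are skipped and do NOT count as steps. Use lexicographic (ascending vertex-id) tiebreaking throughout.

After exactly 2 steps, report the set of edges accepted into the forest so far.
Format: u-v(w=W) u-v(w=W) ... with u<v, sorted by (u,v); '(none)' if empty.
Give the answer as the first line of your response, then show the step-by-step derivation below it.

0-1(w=1) 5-6(w=4)

step 1: add edge 0-1 (w=1); MST = {0-1(w=1)}
step 2: add edge 5-6 (w=4); MST = {0-1(w=1) 5-6(w=4)}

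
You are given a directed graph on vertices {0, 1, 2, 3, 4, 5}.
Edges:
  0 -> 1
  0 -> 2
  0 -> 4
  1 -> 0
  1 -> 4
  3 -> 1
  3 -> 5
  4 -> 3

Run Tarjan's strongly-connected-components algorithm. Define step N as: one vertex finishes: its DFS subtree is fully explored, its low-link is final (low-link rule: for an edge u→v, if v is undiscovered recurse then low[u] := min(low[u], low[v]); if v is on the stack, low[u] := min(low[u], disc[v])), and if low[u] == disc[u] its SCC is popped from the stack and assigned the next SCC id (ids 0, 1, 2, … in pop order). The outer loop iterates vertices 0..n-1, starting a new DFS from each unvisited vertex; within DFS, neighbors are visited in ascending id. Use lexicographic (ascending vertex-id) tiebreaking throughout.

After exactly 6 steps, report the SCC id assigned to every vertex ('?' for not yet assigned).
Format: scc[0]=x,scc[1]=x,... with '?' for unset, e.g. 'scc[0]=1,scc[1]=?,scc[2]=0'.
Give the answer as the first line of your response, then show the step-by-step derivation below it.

scc[0]=2,scc[1]=2,scc[2]=1,scc[3]=2,scc[4]=2,scc[5]=0

step 1: low=(low[0]=0,low[1]=0,low[2]=?,low[3]=1,low[4]=2,low[5]=4); scc=(scc[0]=?,scc[1]=?,scc[2]=?,scc[3]=?,scc[4]=?,scc[5]=0)
step 2: low=(low[0]=0,low[1]=0,low[2]=?,low[3]=1,low[4]=2,low[5]=4); scc=(scc[0]=?,scc[1]=?,scc[2]=?,scc[3]=?,scc[4]=?,scc[5]=0)
step 3: low=(low[0]=0,low[1]=0,low[2]=?,low[3]=1,low[4]=1,low[5]=4); scc=(scc[0]=?,scc[1]=?,scc[2]=?,scc[3]=?,scc[4]=?,scc[5]=0)
step 4: low=(low[0]=0,low[1]=0,low[2]=?,low[3]=1,low[4]=1,low[5]=4); scc=(scc[0]=?,scc[1]=?,scc[2]=?,scc[3]=?,scc[4]=?,scc[5]=0)
step 5: low=(low[0]=0,low[1]=0,low[2]=5,low[3]=1,low[4]=1,low[5]=4); scc=(scc[0]=?,scc[1]=?,scc[2]=1,scc[3]=?,scc[4]=?,scc[5]=0)
step 6: low=(low[0]=0,low[1]=0,low[2]=5,low[3]=1,low[4]=1,low[5]=4); scc=(scc[0]=2,scc[1]=2,scc[2]=1,scc[3]=2,scc[4]=2,scc[5]=0)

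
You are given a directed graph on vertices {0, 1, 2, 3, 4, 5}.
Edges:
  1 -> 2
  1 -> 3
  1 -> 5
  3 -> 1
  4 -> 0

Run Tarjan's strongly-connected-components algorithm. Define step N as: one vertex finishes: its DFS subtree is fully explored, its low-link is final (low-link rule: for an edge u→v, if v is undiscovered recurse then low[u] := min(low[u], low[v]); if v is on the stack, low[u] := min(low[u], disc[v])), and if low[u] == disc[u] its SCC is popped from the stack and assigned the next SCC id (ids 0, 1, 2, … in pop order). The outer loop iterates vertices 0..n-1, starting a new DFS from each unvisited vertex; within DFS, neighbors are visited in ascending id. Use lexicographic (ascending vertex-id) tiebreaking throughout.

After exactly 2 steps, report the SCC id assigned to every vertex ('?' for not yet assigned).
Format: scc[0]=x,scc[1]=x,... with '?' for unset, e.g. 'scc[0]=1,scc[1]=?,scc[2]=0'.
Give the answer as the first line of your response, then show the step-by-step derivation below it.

scc[0]=0,scc[1]=?,scc[2]=1,scc[3]=?,scc[4]=?,scc[5]=?

step 1: low=(low[0]=0,low[1]=?,low[2]=?,low[3]=?,low[4]=?,low[5]=?); scc=(scc[0]=0,scc[1]=?,scc[2]=?,scc[3]=?,scc[4]=?,scc[5]=?)
step 2: low=(low[0]=0,low[1]=1,low[2]=2,low[3]=?,low[4]=?,low[5]=?); scc=(scc[0]=0,scc[1]=?,scc[2]=1,scc[3]=?,scc[4]=?,scc[5]=?)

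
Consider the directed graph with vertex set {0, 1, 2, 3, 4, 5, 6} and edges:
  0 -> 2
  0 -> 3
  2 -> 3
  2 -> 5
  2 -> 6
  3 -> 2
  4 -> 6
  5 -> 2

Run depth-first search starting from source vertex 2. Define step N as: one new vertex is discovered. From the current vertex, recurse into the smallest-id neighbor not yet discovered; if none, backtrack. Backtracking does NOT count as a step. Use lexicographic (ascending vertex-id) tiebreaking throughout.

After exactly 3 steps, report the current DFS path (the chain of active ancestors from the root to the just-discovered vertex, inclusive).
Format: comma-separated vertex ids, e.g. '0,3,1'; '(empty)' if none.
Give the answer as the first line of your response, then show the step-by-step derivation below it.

2,5

step 1: discover 2; path=2; order=2
step 2: discover 3; path=2>3; order=2,3
step 3: discover 5; path=2>5; order=2,3,5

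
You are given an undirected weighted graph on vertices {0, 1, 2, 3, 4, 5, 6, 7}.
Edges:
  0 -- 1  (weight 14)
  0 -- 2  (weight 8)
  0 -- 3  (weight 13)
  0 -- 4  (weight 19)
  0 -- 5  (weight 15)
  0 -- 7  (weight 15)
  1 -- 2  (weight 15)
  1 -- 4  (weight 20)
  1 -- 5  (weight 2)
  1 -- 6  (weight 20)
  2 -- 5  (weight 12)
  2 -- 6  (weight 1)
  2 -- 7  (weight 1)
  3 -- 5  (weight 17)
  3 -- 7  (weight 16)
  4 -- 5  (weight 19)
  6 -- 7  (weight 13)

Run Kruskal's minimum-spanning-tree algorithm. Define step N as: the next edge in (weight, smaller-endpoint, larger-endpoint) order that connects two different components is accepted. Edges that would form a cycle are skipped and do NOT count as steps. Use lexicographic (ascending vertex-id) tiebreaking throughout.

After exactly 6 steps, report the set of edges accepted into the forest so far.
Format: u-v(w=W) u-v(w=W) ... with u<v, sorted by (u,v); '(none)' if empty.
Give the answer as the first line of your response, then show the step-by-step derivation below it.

0-2(w=8) 0-3(w=13) 1-5(w=2) 2-5(w=12) 2-6(w=1) 2-7(w=1)

step 1: add edge 2-6 (w=1); MST = {2-6(w=1)}
step 2: add edge 2-7 (w=1); MST = {2-6(w=1) 2-7(w=1)}
step 3: add edge 1-5 (w=2); MST = {1-5(w=2) 2-6(w=1) 2-7(w=1)}
step 4: add edge 0-2 (w=8); MST = {0-2(w=8) 1-5(w=2) 2-6(w=1) 2-7(w=1)}
step 5: add edge 2-5 (w=12); MST = {0-2(w=8) 1-5(w=2) 2-5(w=12) 2-6(w=1) 2-7(w=1)}
step 6: add edge 0-3 (w=13); MST = {0-2(w=8) 0-3(w=13) 1-5(w=2) 2-5(w=12) 2-6(w=1) 2-7(w=1)}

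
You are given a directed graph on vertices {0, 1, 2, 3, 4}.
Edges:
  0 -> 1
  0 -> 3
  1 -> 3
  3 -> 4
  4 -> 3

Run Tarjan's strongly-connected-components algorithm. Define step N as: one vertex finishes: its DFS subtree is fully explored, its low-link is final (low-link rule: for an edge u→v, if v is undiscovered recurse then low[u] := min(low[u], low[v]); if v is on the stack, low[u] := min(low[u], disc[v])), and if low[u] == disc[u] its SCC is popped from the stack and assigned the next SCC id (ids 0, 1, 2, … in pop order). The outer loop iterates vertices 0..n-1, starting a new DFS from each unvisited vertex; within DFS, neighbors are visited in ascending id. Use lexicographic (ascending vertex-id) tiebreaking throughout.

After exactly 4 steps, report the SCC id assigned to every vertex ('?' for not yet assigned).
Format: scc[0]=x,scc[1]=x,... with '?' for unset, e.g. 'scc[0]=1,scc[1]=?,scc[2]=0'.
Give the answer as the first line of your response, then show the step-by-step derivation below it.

scc[0]=2,scc[1]=1,scc[2]=?,scc[3]=0,scc[4]=0

step 1: low=(low[0]=0,low[1]=1,low[2]=?,low[3]=2,low[4]=2); scc=(scc[0]=?,scc[1]=?,scc[2]=?,scc[3]=?,scc[4]=?)
step 2: low=(low[0]=0,low[1]=1,low[2]=?,low[3]=2,low[4]=2); scc=(scc[0]=?,scc[1]=?,scc[2]=?,scc[3]=0,scc[4]=0)
step 3: low=(low[0]=0,low[1]=1,low[2]=?,low[3]=2,low[4]=2); scc=(scc[0]=?,scc[1]=1,scc[2]=?,scc[3]=0,scc[4]=0)
step 4: low=(low[0]=0,low[1]=1,low[2]=?,low[3]=2,low[4]=2); scc=(scc[0]=2,scc[1]=1,scc[2]=?,scc[3]=0,scc[4]=0)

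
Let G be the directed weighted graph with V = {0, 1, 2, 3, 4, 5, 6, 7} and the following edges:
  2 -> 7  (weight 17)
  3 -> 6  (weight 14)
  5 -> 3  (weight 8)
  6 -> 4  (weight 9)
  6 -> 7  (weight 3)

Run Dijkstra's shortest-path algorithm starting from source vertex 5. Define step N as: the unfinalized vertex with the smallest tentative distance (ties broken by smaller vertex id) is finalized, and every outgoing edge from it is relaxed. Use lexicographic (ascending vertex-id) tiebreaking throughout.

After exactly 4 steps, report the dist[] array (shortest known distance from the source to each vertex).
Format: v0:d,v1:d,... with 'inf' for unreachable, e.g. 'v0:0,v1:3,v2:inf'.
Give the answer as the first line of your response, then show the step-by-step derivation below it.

v0:inf,v1:inf,v2:inf,v3:8,v4:31,v5:0,v6:22,v7:25

step 1: dist = v0:inf,v1:inf,v2:inf,v3:8,v4:inf,v5:0,v6:inf,v7:inf
step 2: dist = v0:inf,v1:inf,v2:inf,v3:8,v4:inf,v5:0,v6:22,v7:inf
step 3: dist = v0:inf,v1:inf,v2:inf,v3:8,v4:31,v5:0,v6:22,v7:25
step 4: dist = v0:inf,v1:inf,v2:inf,v3:8,v4:31,v5:0,v6:22,v7:25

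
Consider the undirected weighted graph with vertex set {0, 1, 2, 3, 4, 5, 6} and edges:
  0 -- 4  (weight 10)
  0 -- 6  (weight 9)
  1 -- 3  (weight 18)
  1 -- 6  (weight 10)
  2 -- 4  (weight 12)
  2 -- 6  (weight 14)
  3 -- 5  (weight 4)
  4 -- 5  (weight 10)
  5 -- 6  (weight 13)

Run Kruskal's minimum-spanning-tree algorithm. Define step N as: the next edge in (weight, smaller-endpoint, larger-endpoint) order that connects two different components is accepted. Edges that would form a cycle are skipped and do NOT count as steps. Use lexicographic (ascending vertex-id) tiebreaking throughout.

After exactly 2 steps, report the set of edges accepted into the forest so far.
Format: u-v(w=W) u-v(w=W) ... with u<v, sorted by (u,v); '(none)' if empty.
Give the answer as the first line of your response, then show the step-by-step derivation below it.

0-6(w=9) 3-5(w=4)

step 1: add edge 3-5 (w=4); MST = {3-5(w=4)}
step 2: add edge 0-6 (w=9); MST = {0-6(w=9) 3-5(w=4)}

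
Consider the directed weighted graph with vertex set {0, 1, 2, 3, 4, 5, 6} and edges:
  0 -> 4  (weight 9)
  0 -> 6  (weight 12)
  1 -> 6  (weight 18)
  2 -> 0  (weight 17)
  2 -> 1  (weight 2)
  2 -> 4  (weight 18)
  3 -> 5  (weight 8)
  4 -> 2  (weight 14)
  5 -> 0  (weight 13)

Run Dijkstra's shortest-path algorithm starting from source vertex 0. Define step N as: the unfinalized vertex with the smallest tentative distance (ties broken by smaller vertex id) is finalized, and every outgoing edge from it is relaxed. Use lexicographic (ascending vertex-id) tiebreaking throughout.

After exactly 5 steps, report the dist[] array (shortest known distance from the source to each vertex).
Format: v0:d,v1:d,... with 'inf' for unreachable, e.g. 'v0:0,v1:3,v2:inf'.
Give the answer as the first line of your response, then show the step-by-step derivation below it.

v0:0,v1:25,v2:23,v3:inf,v4:9,v5:inf,v6:12

step 1: dist = v0:0,v1:inf,v2:inf,v3:inf,v4:9,v5:inf,v6:12
step 2: dist = v0:0,v1:inf,v2:23,v3:inf,v4:9,v5:inf,v6:12
step 3: dist = v0:0,v1:inf,v2:23,v3:inf,v4:9,v5:inf,v6:12
step 4: dist = v0:0,v1:25,v2:23,v3:inf,v4:9,v5:inf,v6:12
step 5: dist = v0:0,v1:25,v2:23,v3:inf,v4:9,v5:inf,v6:12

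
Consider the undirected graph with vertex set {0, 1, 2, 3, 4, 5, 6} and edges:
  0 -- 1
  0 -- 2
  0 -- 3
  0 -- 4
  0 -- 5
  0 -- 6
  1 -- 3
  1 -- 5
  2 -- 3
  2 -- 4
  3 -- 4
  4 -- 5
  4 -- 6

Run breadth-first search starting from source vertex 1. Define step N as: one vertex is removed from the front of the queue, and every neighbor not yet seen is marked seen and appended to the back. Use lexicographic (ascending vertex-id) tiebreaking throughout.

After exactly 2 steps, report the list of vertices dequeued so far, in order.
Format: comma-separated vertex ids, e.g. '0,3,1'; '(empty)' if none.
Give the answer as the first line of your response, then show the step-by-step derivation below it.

1,0

step 1: dequeue 1; queue=[0,3,5]; order=1
step 2: dequeue 0; queue=[3,5,2,4,6]; order=1,0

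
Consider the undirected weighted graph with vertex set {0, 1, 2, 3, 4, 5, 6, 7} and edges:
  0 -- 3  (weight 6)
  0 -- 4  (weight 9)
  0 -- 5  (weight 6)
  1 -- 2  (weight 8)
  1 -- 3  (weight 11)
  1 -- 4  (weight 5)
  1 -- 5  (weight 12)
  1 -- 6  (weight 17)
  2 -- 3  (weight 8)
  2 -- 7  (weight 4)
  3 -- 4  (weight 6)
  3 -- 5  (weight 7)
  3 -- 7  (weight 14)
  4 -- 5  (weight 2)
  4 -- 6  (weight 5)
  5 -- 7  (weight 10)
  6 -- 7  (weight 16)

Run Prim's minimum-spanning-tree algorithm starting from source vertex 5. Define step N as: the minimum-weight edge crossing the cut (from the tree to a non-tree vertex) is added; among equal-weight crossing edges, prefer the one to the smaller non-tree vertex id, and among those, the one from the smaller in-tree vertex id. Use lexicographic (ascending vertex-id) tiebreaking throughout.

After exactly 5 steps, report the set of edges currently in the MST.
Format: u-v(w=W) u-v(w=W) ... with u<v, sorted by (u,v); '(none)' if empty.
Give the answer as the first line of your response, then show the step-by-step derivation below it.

0-3(w=6) 0-5(w=6) 1-4(w=5) 4-5(w=2) 4-6(w=5)

step 1: add edge 4-5 (w=2); MST = {4-5(w=2)}
step 2: add edge 1-4 (w=5); MST = {1-4(w=5) 4-5(w=2)}
step 3: add edge 4-6 (w=5); MST = {1-4(w=5) 4-5(w=2) 4-6(w=5)}
step 4: add edge 0-5 (w=6); MST = {0-5(w=6) 1-4(w=5) 4-5(w=2) 4-6(w=5)}
step 5: add edge 0-3 (w=6); MST = {0-3(w=6) 0-5(w=6) 1-4(w=5) 4-5(w=2) 4-6(w=5)}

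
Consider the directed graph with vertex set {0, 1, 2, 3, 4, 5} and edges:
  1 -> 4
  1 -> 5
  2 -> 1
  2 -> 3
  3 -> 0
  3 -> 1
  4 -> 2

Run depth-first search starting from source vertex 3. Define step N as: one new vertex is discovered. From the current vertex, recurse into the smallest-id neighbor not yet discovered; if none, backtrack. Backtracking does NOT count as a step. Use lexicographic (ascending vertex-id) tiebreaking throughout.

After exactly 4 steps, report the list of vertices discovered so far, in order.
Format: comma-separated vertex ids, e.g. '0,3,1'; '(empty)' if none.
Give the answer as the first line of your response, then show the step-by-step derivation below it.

3,0,1,4

step 1: discover 3; path=3; order=3
step 2: discover 0; path=3>0; order=3,0
step 3: discover 1; path=3>1; order=3,0,1
step 4: discover 4; path=3>1>4; order=3,0,1,4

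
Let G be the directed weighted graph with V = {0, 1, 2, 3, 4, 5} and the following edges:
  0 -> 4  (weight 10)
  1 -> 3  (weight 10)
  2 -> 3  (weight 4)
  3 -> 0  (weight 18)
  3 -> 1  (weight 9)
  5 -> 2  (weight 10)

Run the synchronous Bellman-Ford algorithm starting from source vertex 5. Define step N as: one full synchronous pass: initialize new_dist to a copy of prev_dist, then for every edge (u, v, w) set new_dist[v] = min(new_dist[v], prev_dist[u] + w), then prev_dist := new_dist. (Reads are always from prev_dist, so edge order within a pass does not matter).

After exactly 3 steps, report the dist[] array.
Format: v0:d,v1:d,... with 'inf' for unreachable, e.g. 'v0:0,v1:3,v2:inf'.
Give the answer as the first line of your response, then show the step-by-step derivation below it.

v0:32,v1:23,v2:10,v3:14,v4:inf,v5:0

step 1: dist = v0:inf,v1:inf,v2:10,v3:inf,v4:inf,v5:0
step 2: dist = v0:inf,v1:inf,v2:10,v3:14,v4:inf,v5:0
step 3: dist = v0:32,v1:23,v2:10,v3:14,v4:inf,v5:0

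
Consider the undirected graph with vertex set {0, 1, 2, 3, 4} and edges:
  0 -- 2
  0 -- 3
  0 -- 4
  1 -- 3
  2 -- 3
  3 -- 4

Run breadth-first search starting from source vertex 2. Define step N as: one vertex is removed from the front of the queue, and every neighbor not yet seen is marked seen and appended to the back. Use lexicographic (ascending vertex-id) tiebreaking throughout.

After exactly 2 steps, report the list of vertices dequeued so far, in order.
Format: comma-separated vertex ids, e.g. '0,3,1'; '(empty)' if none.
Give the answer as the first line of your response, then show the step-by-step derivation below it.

2,0

step 1: dequeue 2; queue=[0,3]; order=2
step 2: dequeue 0; queue=[3,4]; order=2,0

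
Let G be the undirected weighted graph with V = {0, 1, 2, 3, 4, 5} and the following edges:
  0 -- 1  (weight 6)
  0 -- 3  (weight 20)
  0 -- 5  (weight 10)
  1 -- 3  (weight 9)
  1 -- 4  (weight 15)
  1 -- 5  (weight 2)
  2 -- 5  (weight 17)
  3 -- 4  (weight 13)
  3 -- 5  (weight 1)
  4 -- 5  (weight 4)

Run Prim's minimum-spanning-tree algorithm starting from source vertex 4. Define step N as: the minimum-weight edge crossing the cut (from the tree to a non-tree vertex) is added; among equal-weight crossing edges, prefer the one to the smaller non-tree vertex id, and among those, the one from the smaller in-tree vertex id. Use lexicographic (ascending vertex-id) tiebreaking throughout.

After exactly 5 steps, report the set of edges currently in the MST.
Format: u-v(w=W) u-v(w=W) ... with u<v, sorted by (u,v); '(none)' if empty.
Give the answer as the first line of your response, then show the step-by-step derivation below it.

0-1(w=6) 1-5(w=2) 2-5(w=17) 3-5(w=1) 4-5(w=4)

step 1: add edge 4-5 (w=4); MST = {4-5(w=4)}
step 2: add edge 3-5 (w=1); MST = {3-5(w=1) 4-5(w=4)}
step 3: add edge 1-5 (w=2); MST = {1-5(w=2) 3-5(w=1) 4-5(w=4)}
step 4: add edge 0-1 (w=6); MST = {0-1(w=6) 1-5(w=2) 3-5(w=1) 4-5(w=4)}
step 5: add edge 2-5 (w=17); MST = {0-1(w=6) 1-5(w=2) 2-5(w=17) 3-5(w=1) 4-5(w=4)}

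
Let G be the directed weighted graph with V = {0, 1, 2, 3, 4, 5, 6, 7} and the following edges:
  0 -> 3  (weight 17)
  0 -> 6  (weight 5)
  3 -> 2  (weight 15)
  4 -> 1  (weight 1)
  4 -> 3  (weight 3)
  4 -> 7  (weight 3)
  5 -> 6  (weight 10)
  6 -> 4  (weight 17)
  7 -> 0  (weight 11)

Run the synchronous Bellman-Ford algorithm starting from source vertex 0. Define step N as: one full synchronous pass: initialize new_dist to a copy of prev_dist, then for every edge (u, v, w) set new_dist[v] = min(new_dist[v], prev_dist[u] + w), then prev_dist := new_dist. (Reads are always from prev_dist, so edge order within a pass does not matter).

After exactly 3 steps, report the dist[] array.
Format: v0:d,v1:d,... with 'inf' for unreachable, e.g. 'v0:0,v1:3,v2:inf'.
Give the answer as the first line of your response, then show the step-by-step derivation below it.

v0:0,v1:23,v2:32,v3:17,v4:22,v5:inf,v6:5,v7:25

step 1: dist = v0:0,v1:inf,v2:inf,v3:17,v4:inf,v5:inf,v6:5,v7:inf
step 2: dist = v0:0,v1:inf,v2:32,v3:17,v4:22,v5:inf,v6:5,v7:inf
step 3: dist = v0:0,v1:23,v2:32,v3:17,v4:22,v5:inf,v6:5,v7:25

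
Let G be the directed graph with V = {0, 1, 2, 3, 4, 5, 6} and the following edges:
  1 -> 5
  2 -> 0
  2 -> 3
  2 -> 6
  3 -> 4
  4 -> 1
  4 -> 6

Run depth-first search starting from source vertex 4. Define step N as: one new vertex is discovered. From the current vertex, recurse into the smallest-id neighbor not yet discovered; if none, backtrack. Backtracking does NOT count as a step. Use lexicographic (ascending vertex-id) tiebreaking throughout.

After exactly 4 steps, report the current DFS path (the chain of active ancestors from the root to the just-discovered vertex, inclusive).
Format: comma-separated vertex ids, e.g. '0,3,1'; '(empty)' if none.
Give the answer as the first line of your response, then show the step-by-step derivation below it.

4,6

step 1: discover 4; path=4; order=4
step 2: discover 1; path=4>1; order=4,1
step 3: discover 5; path=4>1>5; order=4,1,5
step 4: discover 6; path=4>6; order=4,1,5,6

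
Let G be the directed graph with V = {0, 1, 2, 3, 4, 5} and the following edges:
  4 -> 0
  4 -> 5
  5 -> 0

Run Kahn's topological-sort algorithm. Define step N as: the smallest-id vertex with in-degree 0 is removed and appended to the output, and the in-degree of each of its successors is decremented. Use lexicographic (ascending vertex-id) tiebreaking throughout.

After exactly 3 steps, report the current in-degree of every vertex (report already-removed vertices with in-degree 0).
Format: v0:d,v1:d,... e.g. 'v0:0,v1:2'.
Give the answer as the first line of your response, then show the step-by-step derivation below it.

v0:2,v1:0,v2:0,v3:0,v4:0,v5:1

step 1: output 1; order=[1]; indeg=(2,0,0,0,0,1)
step 2: output 2; order=[1,2]; indeg=(2,0,0,0,0,1)
step 3: output 3; order=[1,2,3]; indeg=(2,0,0,0,0,1)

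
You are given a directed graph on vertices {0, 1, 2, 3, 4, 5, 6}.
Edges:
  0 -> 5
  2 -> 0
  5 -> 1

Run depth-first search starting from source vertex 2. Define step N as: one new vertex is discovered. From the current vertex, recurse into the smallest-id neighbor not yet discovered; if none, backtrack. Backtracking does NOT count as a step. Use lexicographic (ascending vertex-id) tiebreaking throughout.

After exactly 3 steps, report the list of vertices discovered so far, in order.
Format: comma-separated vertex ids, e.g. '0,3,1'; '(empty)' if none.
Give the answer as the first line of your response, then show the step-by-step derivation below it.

2,0,5

step 1: discover 2; path=2; order=2
step 2: discover 0; path=2>0; order=2,0
step 3: discover 5; path=2>0>5; order=2,0,5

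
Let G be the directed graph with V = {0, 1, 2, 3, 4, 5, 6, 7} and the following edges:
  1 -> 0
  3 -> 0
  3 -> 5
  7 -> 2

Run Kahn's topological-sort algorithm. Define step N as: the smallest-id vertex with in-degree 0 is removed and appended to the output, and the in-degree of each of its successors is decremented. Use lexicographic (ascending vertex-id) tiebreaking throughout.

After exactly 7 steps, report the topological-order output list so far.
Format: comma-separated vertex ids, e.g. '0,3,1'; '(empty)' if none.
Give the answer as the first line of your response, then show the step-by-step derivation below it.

1,3,0,4,5,6,7

step 1: output 1; order=[1]; indeg=(1,0,1,0,0,1,0,0)
step 2: output 3; order=[1,3]; indeg=(0,0,1,0,0,0,0,0)
step 3: output 0; order=[1,3,0]; indeg=(0,0,1,0,0,0,0,0)
step 4: output 4; order=[1,3,0,4]; indeg=(0,0,1,0,0,0,0,0)
step 5: output 5; order=[1,3,0,4,5]; indeg=(0,0,1,0,0,0,0,0)
step 6: output 6; order=[1,3,0,4,5,6]; indeg=(0,0,1,0,0,0,0,0)
step 7: output 7; order=[1,3,0,4,5,6,7]; indeg=(0,0,0,0,0,0,0,0)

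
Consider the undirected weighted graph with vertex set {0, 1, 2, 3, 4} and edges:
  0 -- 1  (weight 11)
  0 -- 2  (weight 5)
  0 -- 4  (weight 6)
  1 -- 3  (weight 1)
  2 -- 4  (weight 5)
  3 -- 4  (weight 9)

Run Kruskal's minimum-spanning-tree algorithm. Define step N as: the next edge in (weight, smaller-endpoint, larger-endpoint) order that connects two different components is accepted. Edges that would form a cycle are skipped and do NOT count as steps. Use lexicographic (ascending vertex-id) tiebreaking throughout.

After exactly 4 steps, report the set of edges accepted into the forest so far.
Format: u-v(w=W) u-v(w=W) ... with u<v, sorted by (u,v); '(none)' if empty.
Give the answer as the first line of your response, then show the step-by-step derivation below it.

0-2(w=5) 1-3(w=1) 2-4(w=5) 3-4(w=9)

step 1: add edge 1-3 (w=1); MST = {1-3(w=1)}
step 2: add edge 0-2 (w=5); MST = {0-2(w=5) 1-3(w=1)}
step 3: add edge 2-4 (w=5); MST = {0-2(w=5) 1-3(w=1) 2-4(w=5)}
step 4: add edge 3-4 (w=9); MST = {0-2(w=5) 1-3(w=1) 2-4(w=5) 3-4(w=9)}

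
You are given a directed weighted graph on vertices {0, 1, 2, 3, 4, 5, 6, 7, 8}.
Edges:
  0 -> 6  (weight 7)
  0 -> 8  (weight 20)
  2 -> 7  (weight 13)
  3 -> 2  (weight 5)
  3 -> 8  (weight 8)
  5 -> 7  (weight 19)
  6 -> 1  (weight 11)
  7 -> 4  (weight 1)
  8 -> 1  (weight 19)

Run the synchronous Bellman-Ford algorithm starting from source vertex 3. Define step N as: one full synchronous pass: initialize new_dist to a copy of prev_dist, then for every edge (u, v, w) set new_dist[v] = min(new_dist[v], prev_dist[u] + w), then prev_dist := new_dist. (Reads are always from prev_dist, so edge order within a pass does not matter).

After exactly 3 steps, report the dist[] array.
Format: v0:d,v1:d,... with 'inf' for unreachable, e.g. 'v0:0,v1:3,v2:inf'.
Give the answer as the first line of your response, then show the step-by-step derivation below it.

v0:inf,v1:27,v2:5,v3:0,v4:19,v5:inf,v6:inf,v7:18,v8:8

step 1: dist = v0:inf,v1:inf,v2:5,v3:0,v4:inf,v5:inf,v6:inf,v7:inf,v8:8
step 2: dist = v0:inf,v1:27,v2:5,v3:0,v4:inf,v5:inf,v6:inf,v7:18,v8:8
step 3: dist = v0:inf,v1:27,v2:5,v3:0,v4:19,v5:inf,v6:inf,v7:18,v8:8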